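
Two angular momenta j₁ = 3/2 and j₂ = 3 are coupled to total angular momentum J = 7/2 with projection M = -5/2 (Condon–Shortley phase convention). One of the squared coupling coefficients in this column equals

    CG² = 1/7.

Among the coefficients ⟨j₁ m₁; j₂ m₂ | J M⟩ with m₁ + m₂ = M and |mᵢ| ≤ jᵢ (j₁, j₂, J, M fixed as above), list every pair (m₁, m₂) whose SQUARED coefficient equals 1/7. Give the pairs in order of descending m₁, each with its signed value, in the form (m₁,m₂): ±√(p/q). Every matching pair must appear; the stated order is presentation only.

(-1/2,-2): +√(1/7)

Admissible pairs with m₁+m₂ = M = -5/2: (-3/2,-1), (-1/2,-2), (1/2,-3)
  (m₁,m₂)=(1/2,-3): CG² = 8/21, CG = +√(8/21)
  (m₁,m₂)=(-1/2,-2): CG² = 1/7, CG = +√(1/7)   ← matches the target
  (m₁,m₂)=(-3/2,-1): CG² = 10/21, CG = −√(10/21)
Pairs with CG² = 1/7: (-1/2,-2): +√(1/7)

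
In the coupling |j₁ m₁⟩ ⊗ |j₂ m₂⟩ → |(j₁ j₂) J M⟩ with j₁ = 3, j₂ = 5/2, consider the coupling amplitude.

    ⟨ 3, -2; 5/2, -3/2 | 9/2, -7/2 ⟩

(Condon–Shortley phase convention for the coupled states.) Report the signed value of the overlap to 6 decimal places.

triangle: 1!·5!·4!/11! = 2880/39916800
(j±m)!: 1!·5!·1!·4!·1!·8! = 116121600
prefactor² = (2J+1)·Δ·N² = 921600/11
  k=0: +1/(0!·1!·5!·1!·0!·3!) = 1/720
  k=1: −1/(1!·0!·4!·0!·1!·4!) = -1/576
Σ = -1/2880  ⇒  CG² = 921600/11·(-1/2880)² = 1/99
CG = −√(1/99) = -0.100504

−√(1/99) ≈ -0.100504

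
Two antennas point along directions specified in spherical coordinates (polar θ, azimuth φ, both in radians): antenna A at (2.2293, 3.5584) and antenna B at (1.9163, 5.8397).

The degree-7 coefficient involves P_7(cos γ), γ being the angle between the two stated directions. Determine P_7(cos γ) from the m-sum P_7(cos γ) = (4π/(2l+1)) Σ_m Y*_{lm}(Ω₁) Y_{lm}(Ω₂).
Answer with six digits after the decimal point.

Term-by-term m-sum for l=7 (normalisation 4π/15 = 0.837758):
  m=-7: Y*=+0.094386-0.021497i  Y=-0.326230+0.012140i  product -0.030531+0.008159i
  m=-6: Y*=+0.224655-0.167527i  Y=+0.389841-0.203293i  product +0.053523-0.110980i
  m=-5: Y*=+0.215668-0.382648i  Y=-0.080059+0.106053i  product +0.023315+0.053507i
  m=-4: Y*=+0.031605-0.326724i  Y=-0.059300+0.287884i  product +0.092185+0.028473i
  m=-3: Y*=+0.028661+0.086378i  Y=-0.058982-0.240667i  product +0.019098-0.011992i
  m=-2: Y*=+0.247152+0.272213i  Y=-0.126384-0.155070i  product +0.010976-0.072729i
  m=-1: Y*=+0.061515+0.027235i  Y=+0.250773+0.119128i  product +0.012182+0.014158i
  m=+0: Y*=-0.347138-0.000000i  Y=+0.169737+0.000000i  product -0.058922-0.000000i
  m=+1: Y*=-0.061515+0.027235i  Y=-0.250773+0.119128i  product +0.012182-0.014158i
  m=+2: Y*=+0.247152-0.272213i  Y=-0.126384+0.155070i  product +0.010976+0.072729i
  m=+3: Y*=-0.028661+0.086378i  Y=+0.058982-0.240667i  product +0.019098+0.011992i
  m=+4: Y*=+0.031605+0.326724i  Y=-0.059300-0.287884i  product +0.092185-0.028473i
  m=+5: Y*=-0.215668-0.382648i  Y=+0.080059+0.106053i  product +0.023315-0.053507i
  m=+6: Y*=+0.224655+0.167527i  Y=+0.389841+0.203293i  product +0.053523+0.110980i
  m=+7: Y*=-0.094386-0.021497i  Y=+0.326230+0.012140i  product -0.030531-0.008159i
Accumulated sum +0.302572+0.000000i; after 4π/(2l+1) scaling, +0.253482+0.000000i ⇒ P_7 = 0.253482

0.253482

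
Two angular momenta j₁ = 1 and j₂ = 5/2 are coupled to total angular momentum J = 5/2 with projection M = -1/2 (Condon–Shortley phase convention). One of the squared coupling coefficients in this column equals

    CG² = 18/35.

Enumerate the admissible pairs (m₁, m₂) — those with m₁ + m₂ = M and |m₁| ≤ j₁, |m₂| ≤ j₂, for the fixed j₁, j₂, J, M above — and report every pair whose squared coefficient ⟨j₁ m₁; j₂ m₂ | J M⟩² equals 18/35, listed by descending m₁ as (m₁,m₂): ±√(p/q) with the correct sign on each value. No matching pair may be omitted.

Admissible pairs with m₁+m₂ = M = -1/2: (-1,1/2), (0,-1/2), (1,-3/2)
  (m₁,m₂)=(1,-3/2): CG² = 16/35, CG = +√(16/35)
  (m₁,m₂)=(0,-1/2): CG² = 1/35, CG = +√(1/35)
  (m₁,m₂)=(-1,1/2): CG² = 18/35, CG = −√(18/35)   ← matches the target
Pairs with CG² = 18/35: (-1,1/2): −√(18/35)

(-1,1/2): −√(18/35)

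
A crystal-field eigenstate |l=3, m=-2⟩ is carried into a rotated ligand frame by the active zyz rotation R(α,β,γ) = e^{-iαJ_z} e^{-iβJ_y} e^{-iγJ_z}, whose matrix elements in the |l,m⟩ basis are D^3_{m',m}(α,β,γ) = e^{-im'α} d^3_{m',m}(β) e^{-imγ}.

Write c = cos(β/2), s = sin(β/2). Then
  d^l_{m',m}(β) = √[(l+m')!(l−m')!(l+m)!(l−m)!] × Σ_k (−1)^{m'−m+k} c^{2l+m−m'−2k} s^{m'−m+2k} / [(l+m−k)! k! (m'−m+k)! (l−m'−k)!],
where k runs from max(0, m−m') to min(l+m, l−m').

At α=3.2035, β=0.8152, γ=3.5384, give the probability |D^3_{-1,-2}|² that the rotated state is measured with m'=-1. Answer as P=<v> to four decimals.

First d^3_{-1,-2}(β=0.8152), then the phase factors e^{-i(-1)α} and e^{-i(-2)γ}:
With c≡cos(β/2)=0.918075 and s≡sin(β/2)=0.396407, N=[2·24·1·120]^{1/2}=75.894664
k∈{0,1} keeps every argument non-negative
  k=0: (−1)^1·75.8947/(24)·0.9181^5·0.3964^1 = -0.817583
  k=1: (−1)^2·75.8947/(12)·0.9181^3·0.3964^3 = +0.304852
d^3_{-1,-2}(0.8152) = -0.817583 +0.304852 = -0.512731
|D^3_{-1,-2}|² = |d^3_{-1,-2}(β)|² = (-0.512731)² = 0.262893 (the z-rotation phases have unit modulus)

P=0.2629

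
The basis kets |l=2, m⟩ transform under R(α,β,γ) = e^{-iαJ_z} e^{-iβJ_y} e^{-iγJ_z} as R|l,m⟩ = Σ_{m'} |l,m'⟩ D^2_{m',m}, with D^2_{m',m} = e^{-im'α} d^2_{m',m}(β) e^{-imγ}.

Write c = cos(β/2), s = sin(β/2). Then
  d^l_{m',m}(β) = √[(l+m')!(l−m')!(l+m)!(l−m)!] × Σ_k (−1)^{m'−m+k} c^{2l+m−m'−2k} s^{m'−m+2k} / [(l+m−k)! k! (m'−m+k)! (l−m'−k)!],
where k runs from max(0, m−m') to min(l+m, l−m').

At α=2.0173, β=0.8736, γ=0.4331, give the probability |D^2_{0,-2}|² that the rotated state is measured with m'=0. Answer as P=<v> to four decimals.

D^2_{0,-2}(2.0173,0.8736,0.4331) = e^{-i·0·2.0173}·d^2_{0,-2}(0.8736)·e^{-i·-2·0.4331}. Compute d first:
With c≡cos(β/2)=0.906110 and s≡sin(β/2)=0.423042, N=[2·2·1·24]^{1/2}=9.797959
The bounds max(0,m−m')=0 and min(l+m,l−m')=0 give 1 term
  k=0: (−1)^2·9.7980/(4)·0.9061^2·0.4230^2 = +0.359919
d^2_{0,-2}(0.8736) = +0.359919
|D^2_{0,-2}|² = |d^2_{0,-2}(β)|² = (+0.359919)² = 0.129542 (the z-rotation phases have unit modulus)

P=0.1295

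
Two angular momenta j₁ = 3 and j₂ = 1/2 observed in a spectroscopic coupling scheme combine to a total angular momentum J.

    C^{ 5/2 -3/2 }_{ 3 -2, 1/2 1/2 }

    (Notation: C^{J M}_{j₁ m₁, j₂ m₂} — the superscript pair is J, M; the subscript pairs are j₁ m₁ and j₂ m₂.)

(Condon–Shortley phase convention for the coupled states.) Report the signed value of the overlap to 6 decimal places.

-0.845154  (= −√(5/7))

triangle: 1!×5!×0!/7! = 120/5040
(j±m)!: 1!×5!×1!×0!×1!×4! = 2880
prefactor² = (2J+1)×Δ×N² = 2880/7
  k=1: −1/(1!×0!×4!×0!×1!×0!) = -1/24
Σ = -1/24  ⇒  CG² = 2880/7×(-1/24)² = 5/7
CG = −√(5/7) = -0.845154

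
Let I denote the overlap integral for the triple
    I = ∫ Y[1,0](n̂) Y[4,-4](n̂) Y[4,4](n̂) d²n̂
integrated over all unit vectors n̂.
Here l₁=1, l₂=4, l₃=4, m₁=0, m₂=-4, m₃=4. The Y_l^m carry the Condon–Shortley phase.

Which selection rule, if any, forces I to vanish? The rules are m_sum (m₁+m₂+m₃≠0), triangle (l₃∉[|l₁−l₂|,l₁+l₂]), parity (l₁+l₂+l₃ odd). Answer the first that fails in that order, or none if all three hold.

parity

azimuthal sum: 0 − 4 + 4 = 0  ✓
3 ≤ 4 ≤ 5 (triangle on l)  ✓
L = 1 + 4 + 4 = 9 (odd)  ✗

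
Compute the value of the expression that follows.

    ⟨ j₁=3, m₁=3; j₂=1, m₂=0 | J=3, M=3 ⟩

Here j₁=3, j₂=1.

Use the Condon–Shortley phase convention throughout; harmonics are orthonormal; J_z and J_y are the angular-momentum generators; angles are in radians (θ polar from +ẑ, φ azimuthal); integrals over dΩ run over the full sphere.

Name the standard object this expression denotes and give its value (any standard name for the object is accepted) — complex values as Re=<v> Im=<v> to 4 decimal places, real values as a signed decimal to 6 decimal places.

Clebsch–Gordan coefficient, +√(3/4) ≈ +0.866025

This is a Clebsch–Gordan (vector-coupling) coefficient.
j₁+j₂−J=1  J+j₁−j₂=5  J−j₁+j₂=1  j₁+j₂+J+1=8
(j₁±m₁, j₂±m₂, J±M) = (6,0,1,1,6,0)
P² = 10800
sum k=0..0:
  [0] +1/120 = 1/120
S = 1/120
C² = P²·S² = 3/4 ; C = +0.866025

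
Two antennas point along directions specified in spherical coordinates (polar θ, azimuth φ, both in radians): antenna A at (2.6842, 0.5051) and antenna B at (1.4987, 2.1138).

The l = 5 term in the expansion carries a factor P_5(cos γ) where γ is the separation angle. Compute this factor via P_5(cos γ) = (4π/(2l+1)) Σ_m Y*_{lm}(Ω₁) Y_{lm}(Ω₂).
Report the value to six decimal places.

Expand P_5 via completeness: Σ_{m} conj(Y_{5,m}) at Ω₁ times Y_{5,m} at Ω₂ —
  m=-5: (-0.006362+0.004505i) × (-0.189555+0.417081i) = -0.000673-0.003507i  (running Σ = -0.000673-0.003507i)
  m=-4: (+0.021767-0.045106i) × (-0.059184-0.086284i) = -0.005180+0.000791i  (running Σ = -0.005853-0.002716i)
  m=-3: (+0.010320+0.185769i) × (-0.326670+0.019039i) = -0.006908-0.060489i  (running Σ = -0.012761-0.063205i)
  m=-2: (-0.223090-0.355363i) × (+0.055716-0.105781i) = -0.050020+0.003799i  (running Σ = -0.062781-0.059406i)
  m=-1: (+0.413186+0.228469i) × (-0.153165-0.253787i) = -0.005304-0.139855i  (running Σ = -0.068085-0.199260i)
  m=0: (+0.055092-0.000000i) × (+0.123320+0.000000i) = +0.006794+0.000000i  (running Σ = -0.061291-0.199260i)
  m=1: (-0.413186+0.228469i) × (+0.153165-0.253787i) = -0.005304+0.139855i  (running Σ = -0.066594-0.059406i)
  m=2: (-0.223090+0.355363i) × (+0.055716+0.105781i) = -0.050020-0.003799i  (running Σ = -0.116615-0.063205i)
  m=3: (-0.010320+0.185769i) × (+0.326670+0.019039i) = -0.006908+0.060489i  (running Σ = -0.123523-0.002716i)
  m=4: (+0.021767+0.045106i) × (-0.059184+0.086284i) = -0.005180-0.000791i  (running Σ = -0.128703-0.003507i)
  m=5: (+0.006362+0.004505i) × (+0.189555+0.417081i) = -0.000673+0.003507i  (running Σ = -0.129376+0.000000i)
Total Σ_m = -0.129376+0.000000i. Multiply by 1.142397: -0.147798+0.000000i. P_5(cos γ) = -0.147798

-0.147798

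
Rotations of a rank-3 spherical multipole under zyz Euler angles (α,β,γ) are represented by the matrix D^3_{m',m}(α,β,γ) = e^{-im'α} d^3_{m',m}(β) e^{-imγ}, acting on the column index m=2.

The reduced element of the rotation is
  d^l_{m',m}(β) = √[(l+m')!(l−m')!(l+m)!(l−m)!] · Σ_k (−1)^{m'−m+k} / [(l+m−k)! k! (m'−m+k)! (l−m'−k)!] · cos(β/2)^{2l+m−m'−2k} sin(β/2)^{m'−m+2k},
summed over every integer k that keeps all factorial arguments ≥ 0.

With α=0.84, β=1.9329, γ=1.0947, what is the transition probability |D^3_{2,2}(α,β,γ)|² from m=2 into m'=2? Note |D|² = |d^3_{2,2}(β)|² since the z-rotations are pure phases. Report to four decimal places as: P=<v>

P=0.1019

First d^3_{2,2}(β=1.9329), then the phase factors e^{-i(2)α} and e^{-i(2)γ}:
With c≡cos(β/2)=0.568224 and s≡sin(β/2)=0.822874, N=[120·1·120·1]^{1/2}=120.000000
Admissible k: 0..1 (factorial args all ≥0)
  k=0: (−1)^0·120.0000/(120)·0.5682^6·0.8229^0 = +0.033660
  k=1: (−1)^1·120.0000/(24)·0.5682^4·0.8229^2 = -0.352952
d^3_{2,2}(1.9329) = +0.033660 -0.352952 = -0.319292
|D^3_{2,2}|² = |d^3_{2,2}(β)|² = (-0.319292)² = 0.101947 (the z-rotation phases have unit modulus)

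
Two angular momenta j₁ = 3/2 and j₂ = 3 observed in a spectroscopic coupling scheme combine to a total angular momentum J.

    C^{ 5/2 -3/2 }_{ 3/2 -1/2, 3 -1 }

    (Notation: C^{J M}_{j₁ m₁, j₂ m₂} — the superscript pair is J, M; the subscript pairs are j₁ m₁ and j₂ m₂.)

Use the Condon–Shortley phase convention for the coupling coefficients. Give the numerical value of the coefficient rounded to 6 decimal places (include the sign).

−√(7/20) ≈ -0.591608

√[6·2!1!4!/8! · 1!2!2!4!1!4!] = √(576/35)
  +(−1)^1/∏(1,1,1,1,0,3)! = -1/6  (running -1/6)
  +(−1)^2/∏(2,0,0,0,1,4)! = 1/48  (running -7/48)
⟨..|..⟩ = √(576/35)·(-7/48) = -0.591608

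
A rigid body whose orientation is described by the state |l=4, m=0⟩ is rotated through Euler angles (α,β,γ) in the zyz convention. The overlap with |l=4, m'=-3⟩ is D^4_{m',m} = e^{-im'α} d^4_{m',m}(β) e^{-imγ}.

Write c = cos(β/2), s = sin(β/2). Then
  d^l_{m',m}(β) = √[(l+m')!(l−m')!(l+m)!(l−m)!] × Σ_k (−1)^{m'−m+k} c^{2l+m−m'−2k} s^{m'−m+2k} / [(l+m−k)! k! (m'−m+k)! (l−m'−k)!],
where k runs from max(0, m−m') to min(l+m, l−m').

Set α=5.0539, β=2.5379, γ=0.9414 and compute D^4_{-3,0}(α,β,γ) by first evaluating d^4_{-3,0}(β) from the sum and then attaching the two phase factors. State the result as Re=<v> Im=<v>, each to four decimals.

D^4_{-3,0}(5.0539,2.5379,0.9414) = e^{-i·-3·5.0539}·d^4_{-3,0}(2.5379)·e^{-i·0·0.9414}. Compute d first:
c=cos(2.537900/2)=0.297284, s=sin(2.537900/2)=0.954789; N=√[1·5040·24·24]=1703.830978
k∈{3,4} keeps every argument non-negative
  k=3: (−1)^0·1703.8310/(144)·0.2973^5·0.9548^3 = +0.023913
  k=4: (−1)^1·1703.8310/(144)·0.2973^3·0.9548^5 = -0.246669
d^4_{-3,0}(2.5379) = +0.023913 -0.246669 = -0.222755
Attach z-rotation phases: D = e^{-i(-3)(5.0539)}·(-0.222755)·e^{-i(0)(0.9414)} = +0.190338-0.115721i

Re=0.1903 Im=-0.1157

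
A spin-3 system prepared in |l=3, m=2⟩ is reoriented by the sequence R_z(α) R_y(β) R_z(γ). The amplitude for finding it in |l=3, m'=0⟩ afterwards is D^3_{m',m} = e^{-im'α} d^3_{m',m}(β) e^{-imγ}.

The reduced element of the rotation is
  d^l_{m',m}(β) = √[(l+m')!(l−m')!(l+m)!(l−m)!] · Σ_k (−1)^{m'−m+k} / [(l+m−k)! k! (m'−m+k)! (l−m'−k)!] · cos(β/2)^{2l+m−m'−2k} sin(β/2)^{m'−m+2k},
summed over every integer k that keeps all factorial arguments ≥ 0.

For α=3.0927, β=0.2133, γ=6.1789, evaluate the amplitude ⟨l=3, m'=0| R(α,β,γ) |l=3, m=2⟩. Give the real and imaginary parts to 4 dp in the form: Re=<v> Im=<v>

Re=0.0587 Im=0.0124

First d^3_{0,2}(β=0.2133), then the phase factors e^{-i(0)α} and e^{-i(2)γ}:
c=cos(0.213300/2)=0.994318, s=sin(0.213300/2)=0.106448; N=√[6·6·120·1]=65.726707
k: max(0,(2)−(0))=2 … min(3+(2),3−(0))=3
  k=2: (−1)^0·65.7267/(12)·0.9943^4·0.1064^2 = +0.060665
  k=3: (−1)^1·65.7267/(12)·0.9943^2·0.1064^4 = -0.000695
d^3_{0,2}(0.2133) = +0.060665 -0.000695 = +0.059970
Attach z-rotation phases: D = e^{-i(0)(3.0927)}·(+0.059970)·e^{-i(2)(6.1789)} = +0.058670+0.012417i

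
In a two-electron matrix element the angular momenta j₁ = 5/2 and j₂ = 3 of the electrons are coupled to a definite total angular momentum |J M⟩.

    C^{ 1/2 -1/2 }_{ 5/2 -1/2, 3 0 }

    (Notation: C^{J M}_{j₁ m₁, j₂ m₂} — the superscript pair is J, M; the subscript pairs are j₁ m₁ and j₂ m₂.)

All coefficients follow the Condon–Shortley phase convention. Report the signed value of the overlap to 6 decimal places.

j₁+j₂−J=5  J+j₁−j₂=0  J−j₁+j₂=1  j₁+j₂+J+1=7
(j₁±m₁, j₂±m₂, J±M) = (2,3,3,3,0,1)
P² = 144/7
sum k=3..3:
  [3] −1/12 = -1/12
S = -1/12
C² = P²·S² = 1/7 ; C = -0.377964

−√(1/7) = -0.377964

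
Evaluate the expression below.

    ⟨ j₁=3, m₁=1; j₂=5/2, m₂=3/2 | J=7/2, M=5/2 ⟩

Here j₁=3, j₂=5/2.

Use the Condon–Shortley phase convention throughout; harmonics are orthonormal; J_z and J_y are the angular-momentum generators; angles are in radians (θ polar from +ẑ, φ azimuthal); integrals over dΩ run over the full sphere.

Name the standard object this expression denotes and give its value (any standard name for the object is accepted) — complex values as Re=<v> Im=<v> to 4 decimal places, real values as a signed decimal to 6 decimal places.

This is a Clebsch–Gordan (vector-coupling) coefficient.
√[8·2!4!3!/10! · 4!2!4!1!6!1!] = √(18432/35)
  +(−1)^1/∏(1,1,1,3,3,0)! = -1/36  (running -1/36)
  +(−1)^2/∏(2,0,0,2,4,1)! = 1/96  (running -5/288)
⟨..|..⟩ = √(18432/35)·(-5/288) = -0.398410

Clebsch–Gordan coefficient, −√(10/63) ≈ -0.398410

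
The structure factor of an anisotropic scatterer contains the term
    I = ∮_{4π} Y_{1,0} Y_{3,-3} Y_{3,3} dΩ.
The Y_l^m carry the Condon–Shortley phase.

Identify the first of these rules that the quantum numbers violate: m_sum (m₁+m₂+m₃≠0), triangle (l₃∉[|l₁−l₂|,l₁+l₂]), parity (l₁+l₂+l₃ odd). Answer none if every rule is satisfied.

Σmᵢ = 0  ✓
l₃∈[|l₁−l₂|,l₁+l₂]=[2,4], have l₃=3  ✓
Σlᵢ = 7 ⇒ odd  ✗

parity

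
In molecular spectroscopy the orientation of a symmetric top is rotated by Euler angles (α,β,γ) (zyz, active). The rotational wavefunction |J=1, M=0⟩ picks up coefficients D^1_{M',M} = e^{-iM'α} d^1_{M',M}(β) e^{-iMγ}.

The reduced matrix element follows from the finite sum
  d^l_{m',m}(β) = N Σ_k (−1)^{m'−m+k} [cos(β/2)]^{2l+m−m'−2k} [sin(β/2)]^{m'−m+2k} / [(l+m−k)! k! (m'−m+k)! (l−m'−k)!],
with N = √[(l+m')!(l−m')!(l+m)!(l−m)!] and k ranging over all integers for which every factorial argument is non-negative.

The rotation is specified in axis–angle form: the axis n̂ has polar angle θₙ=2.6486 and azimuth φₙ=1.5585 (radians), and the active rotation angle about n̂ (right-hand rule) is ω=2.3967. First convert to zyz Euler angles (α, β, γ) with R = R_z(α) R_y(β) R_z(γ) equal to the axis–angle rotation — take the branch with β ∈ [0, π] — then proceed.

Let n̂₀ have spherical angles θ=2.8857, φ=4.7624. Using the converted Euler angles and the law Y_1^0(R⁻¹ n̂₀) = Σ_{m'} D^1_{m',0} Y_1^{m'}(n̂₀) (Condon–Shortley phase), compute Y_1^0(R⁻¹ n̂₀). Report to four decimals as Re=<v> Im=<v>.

Re=-0.1972 Im=0.0000

Axis–angle → zyz. n̂ = (sinθₙcosφₙ, sinθₙsinφₙ, cosθₙ) = (+0.005819, +0.473229, -0.880920), ω = 2.3967.
R = I cosω + sinω [n̂]ₓ + (1−cosω) n̂n̂ᵀ gives
  R = [-0.735102, +0.601948, +0.311903; -0.592391, -0.346580, -0.727293; -0.329693, -0.719403, +0.611360]
β = atan2(√(R₁₃²+R₂₃²), R₃₃) = 0.913018; α = atan2(R₂₃, R₁₃) mod 2π = 5.117520; γ = atan2(R₃₂, −R₃₁) mod 2π = 5.142113
Need the full column D^1_{m',0} for m'=−1..1 at α=5.1175, β=0.9130, γ=5.1421.
cos(β/2)=0.897597, sin(β/2)=0.440817
d^1_{-1,0}: single k=1 term ⇒ +0.559571;  D = +0.220549-0.514274i
d^1_{0,0}: k∈[0..1] ⇒ +0.805680 -0.194320 = +0.611360;  D = +0.611360+0.000000i
d^1_{1,0}: single k=0 term ⇒ -0.559571;  D = -0.220549-0.514274i
Y_1^{m'}(θ=2.8857,φ=4.7624) and Σ D·Y over m':
  (+0.2205-0.5143i)·(+0.0044+0.0873i)  (+0.6114+0.0000i)·(-0.4727+0.0000i)  (-0.2205-0.5143i)·(-0.0044+0.0873i)
Y_1^0(R⁻¹ n̂) = -0.197225+0.000000i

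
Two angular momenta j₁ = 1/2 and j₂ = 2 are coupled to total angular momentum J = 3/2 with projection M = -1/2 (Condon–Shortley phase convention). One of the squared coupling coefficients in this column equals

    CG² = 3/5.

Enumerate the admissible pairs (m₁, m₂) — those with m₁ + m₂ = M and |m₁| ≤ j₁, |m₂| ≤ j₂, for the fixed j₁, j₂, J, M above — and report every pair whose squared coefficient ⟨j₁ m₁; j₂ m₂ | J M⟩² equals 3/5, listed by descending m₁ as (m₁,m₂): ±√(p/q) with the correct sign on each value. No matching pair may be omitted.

(1/2,-1): +√(3/5)

Admissible pairs with m₁+m₂ = M = -1/2: (-1/2,0), (1/2,-1)
  (m₁,m₂)=(1/2,-1): CG² = 3/5, CG = +√(3/5)   ← matches the target
  (m₁,m₂)=(-1/2,0): CG² = 2/5, CG = −√(2/5)
Pairs with CG² = 3/5: (1/2,-1): +√(3/5)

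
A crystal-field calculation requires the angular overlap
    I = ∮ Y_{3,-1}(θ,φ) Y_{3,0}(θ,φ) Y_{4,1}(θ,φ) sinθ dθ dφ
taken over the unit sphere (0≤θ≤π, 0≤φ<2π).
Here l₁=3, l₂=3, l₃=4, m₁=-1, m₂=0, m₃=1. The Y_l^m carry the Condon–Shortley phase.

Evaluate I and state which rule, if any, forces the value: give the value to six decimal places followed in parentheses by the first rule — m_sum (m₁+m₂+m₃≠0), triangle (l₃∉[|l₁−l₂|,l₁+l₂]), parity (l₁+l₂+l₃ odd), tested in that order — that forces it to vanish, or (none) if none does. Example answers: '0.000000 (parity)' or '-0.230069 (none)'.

m-sum 0 ✓  L=10 even ✓  0≤4≤6 ✓
Π(2lᵢ+1) = 7×7×9 = 441
triangle coeff Δ(3,3,4) = 1/34650
Σ_t [0,2]: t=0:+1/72 t=1:−1/16 t=2:+1/72 = -5/144
(3j)²=2/77 [(3 3 4; 0 0 0)], sign=-1
Σ_t [0,2]: t=0:+1/288 t=1:−1/24 t=2:+1/48 = -5/288
(3j)²=5/462 [(3 3 4; -1 0 1)], sign=+1
⇒ 4πI² = 15/121
I = (-1)√(15/121/(4π)) = -0.09932258
No selection rule forces the value: the integral is nonzero (none).

-0.099323 (none)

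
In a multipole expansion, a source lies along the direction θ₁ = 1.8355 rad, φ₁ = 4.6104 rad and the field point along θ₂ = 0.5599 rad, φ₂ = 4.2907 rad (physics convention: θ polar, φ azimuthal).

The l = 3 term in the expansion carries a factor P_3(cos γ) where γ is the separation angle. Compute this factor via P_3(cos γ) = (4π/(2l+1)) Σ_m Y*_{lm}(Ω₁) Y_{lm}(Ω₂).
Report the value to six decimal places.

-0.350931

Summing Y*_{l m}(θ₁,φ₁)·Y_{l m}(θ₂,φ₂) over m ∈ [−3, 3]; prefactor 4π/(2·3+1) = 1.795196:
  [-3]  conj(Y_{3,-3})(Ω₁) = (0.112995, 0.357707) ; Y_{3,-3}(Ω₂) = (0.059605, -0.018813) ; Δ = (0.013464, 0.019195)
  [-2]  conj(Y_{3,-2})(Ω₁) = (0.243911, -0.050454) ; Y_{3,-2}(Ω₂) = (-0.162415, -0.182432) ; Δ = (-0.048819, -0.036302)
  [-1]  conj(Y_{3,-1})(Ω₁) = (0.020889, 0.204107) ; Y_{3,-1}(Ω₂) = (-0.181932, 0.405554) ; Δ = (-0.086577, -0.028662)
  [+0]  conj(Y_{3,0})(Ω₁) = (0.259482, -0.000000) ; Y_{3,0}(Ω₂) = (0.186447, 0.000000) ; Δ = (0.048380, 0.000000)
  [+1]  conj(Y_{3,1})(Ω₁) = (-0.020889, 0.204107) ; Y_{3,1}(Ω₂) = (0.181932, 0.405554) ; Δ = (-0.086577, 0.028662)
  [+2]  conj(Y_{3,2})(Ω₁) = (0.243911, 0.050454) ; Y_{3,2}(Ω₂) = (-0.162415, 0.182432) ; Δ = (-0.048819, 0.036302)
  [+3]  conj(Y_{3,3})(Ω₁) = (-0.112995, 0.357707) ; Y_{3,3}(Ω₂) = (-0.059605, -0.018813) ; Δ = (0.013464, -0.019195)
Total Σ_m = (-0.195483, -0.000000). Multiply by 1.795196: (-0.350931, -0.000000). P_3(cos γ) = -0.350931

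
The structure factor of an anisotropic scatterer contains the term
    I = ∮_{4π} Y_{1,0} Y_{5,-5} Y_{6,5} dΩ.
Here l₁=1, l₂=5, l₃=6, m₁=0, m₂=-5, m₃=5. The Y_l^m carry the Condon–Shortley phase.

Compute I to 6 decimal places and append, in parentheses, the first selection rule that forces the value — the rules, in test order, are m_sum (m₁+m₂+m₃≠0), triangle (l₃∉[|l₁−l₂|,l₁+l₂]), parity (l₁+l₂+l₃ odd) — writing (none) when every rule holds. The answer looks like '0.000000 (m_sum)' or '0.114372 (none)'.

m-sum 0 ✓  L=12 even ✓  4≤6≤6 ✓
Π(2lᵢ+1) = 3×11×13 = 429
triangle coeff Δ(1,5,6) = 1/858
Σ_t [0,0]: t=0:+1/14400 = 1/14400
(3j)²=6/143 [(1 5 6; 0 0 0)], sign=+1
Σ_t [0,0]: t=0:+1/3628800 = 1/3628800
(3j)²=1/78 [(1 5 6; 0 -5 5)], sign=-1
⇒ 4πI² = 3/13
I = (-1)√(3/13/(4π)) = -0.13551395
No selection rule forces the value: the integral is nonzero (none).

-0.135514 (none)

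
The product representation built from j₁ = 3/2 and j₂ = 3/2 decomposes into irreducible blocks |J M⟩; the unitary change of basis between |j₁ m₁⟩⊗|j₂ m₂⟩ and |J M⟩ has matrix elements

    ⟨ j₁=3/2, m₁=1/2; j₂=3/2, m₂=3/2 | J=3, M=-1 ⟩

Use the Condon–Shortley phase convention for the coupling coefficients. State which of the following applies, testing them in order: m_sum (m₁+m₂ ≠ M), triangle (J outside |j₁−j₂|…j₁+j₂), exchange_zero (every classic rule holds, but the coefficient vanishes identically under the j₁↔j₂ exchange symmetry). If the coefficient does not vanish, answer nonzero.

m-sum: m₁+m₂ = 1/2+3/2 = 2, M = -1  ✗ ⇒ coefficient is 0

m_sum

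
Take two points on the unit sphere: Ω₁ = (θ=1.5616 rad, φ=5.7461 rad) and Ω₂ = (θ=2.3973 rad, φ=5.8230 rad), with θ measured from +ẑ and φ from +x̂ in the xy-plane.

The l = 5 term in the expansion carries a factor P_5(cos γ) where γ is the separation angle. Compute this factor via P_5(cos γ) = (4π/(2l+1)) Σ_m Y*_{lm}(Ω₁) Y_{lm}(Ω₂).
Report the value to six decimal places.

-0.309540

Expand P_5 via completeness: Σ_{m} conj(Y_{5,m}) at Ω₁ times Y_{5,m} at Ω₂ —
  [-5]  conj(Y_{5,-5})(Ω₁) = -0.41659 - 0.20441j ; Y_{5,-5}(Ω₂) = -0.04417 + 0.04934j ; Δ = 0.02849 - 0.01153j
  [-4]  conj(Y_{5,-4})(Ω₁) = -0.00737 - 0.01131j ; Y_{5,-4}(Ω₂) = 0.06064 - 0.21916j ; Δ = -0.00292 + 0.00093j
  [-3]  conj(Y_{5,-3})(Ω₁) = 0.01398 + 0.34535j ; Y_{5,-3}(Ω₂) = 0.07870 + 0.40869j ; Δ = -0.14004 + 0.03289j
  [-2]  conj(Y_{5,-2})(Ω₁) = -0.00742 + 0.01370j ; Y_{5,-2}(Ω₂) = -0.21589 - 0.28374j ; Δ = 0.00549 - 0.00085j
  [-1]  conj(Y_{5,-1})(Ω₁) = 0.27485 - 0.16367j ; Y_{5,-1}(Ω₂) = -0.08305 - 0.04116j ; Δ = -0.02956 + 0.00228j
  [+0]  conj(Y_{5,0})(Ω₁) = 0.01613 + 0.00000j ; Y_{5,0}(Ω₂) = 0.38119 + 0.00000j ; Δ = 0.00615 + 0.00000j
  [+1]  conj(Y_{5,1})(Ω₁) = -0.27485 - 0.16367j ; Y_{5,1}(Ω₂) = 0.08305 - 0.04116j ; Δ = -0.02956 - 0.00228j
  [+2]  conj(Y_{5,2})(Ω₁) = -0.00742 - 0.01370j ; Y_{5,2}(Ω₂) = -0.21589 + 0.28374j ; Δ = 0.00549 + 0.00085j
  [+3]  conj(Y_{5,3})(Ω₁) = -0.01398 + 0.34535j ; Y_{5,3}(Ω₂) = -0.07870 + 0.40869j ; Δ = -0.14004 - 0.03289j
  [+4]  conj(Y_{5,4})(Ω₁) = -0.00737 + 0.01131j ; Y_{5,4}(Ω₂) = 0.06064 + 0.21916j ; Δ = -0.00292 - 0.00093j
  [+5]  conj(Y_{5,5})(Ω₁) = 0.41659 - 0.20441j ; Y_{5,5}(Ω₂) = 0.04417 + 0.04934j ; Δ = 0.02849 + 0.01153j
Σ over m = -0.27096 - 0.00000j; ×(4π/11) → -0.30954 - 0.00000j. Real part: -0.309540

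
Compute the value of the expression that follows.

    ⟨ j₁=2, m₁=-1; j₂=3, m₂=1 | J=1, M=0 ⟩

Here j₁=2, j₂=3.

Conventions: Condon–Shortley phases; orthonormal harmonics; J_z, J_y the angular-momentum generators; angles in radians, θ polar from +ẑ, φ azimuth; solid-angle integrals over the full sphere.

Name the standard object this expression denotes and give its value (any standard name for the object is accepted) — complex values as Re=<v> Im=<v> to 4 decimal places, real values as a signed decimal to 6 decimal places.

Clebsch–Gordan coefficient, −√(8/35) ≈ -0.478091

This is a Clebsch–Gordan (vector-coupling) coefficient.
√[3·4!0!2!/7! · 1!3!4!2!1!1!] = √(288/35)
  +(−1)^3/∏(3,1,0,1,0,1)! = -1/6  (running -1/6)
⟨..|..⟩ = √(288/35)·(-1/6) = -0.478091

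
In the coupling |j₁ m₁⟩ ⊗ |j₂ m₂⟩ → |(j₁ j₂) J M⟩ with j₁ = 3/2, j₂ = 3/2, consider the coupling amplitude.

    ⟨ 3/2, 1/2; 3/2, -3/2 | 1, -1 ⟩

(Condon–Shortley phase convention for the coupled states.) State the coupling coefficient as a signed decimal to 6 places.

j₁+j₂−J=2  J+j₁−j₂=1  J−j₁+j₂=1  j₁+j₂+J+1=5
(j₁±m₁, j₂±m₂, J±M) = (2,1,0,3,0,2)
P² = 6/5
sum k=0..0:
  [0] +1/2 = 1/2
S = 1/2
C² = P²·S² = 3/10 ; C = +0.547723

+0.547723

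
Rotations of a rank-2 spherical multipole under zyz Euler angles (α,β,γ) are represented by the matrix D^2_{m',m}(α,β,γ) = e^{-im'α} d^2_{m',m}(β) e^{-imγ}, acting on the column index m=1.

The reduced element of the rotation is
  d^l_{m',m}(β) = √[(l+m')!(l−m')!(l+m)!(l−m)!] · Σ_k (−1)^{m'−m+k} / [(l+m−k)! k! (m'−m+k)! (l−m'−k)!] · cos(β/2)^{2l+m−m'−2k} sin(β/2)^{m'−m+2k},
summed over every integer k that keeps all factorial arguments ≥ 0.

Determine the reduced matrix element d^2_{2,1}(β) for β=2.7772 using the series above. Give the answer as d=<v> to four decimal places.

d^2_{2,1}(β=2.7772) via the finite sum:
Half-angle: c=0.181190, s=0.983448. N=√(24·1·6·1)=12.000000
The bounds max(0,m−m')=0 and min(l+m,l−m')=0 give 1 term
  k=0: (−1)^1·12.0000/(6)·0.1812^3·0.9834^1 = -0.011700
d^2_{2,1}(2.7772) = -0.011700

d=-0.0117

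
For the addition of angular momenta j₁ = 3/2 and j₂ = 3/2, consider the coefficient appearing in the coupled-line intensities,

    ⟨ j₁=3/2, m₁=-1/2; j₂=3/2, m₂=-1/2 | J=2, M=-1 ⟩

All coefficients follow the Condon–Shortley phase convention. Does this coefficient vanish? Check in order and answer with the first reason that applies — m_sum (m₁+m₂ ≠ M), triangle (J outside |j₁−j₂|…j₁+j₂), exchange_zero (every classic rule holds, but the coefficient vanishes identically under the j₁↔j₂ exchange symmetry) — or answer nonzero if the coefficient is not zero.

m-sum: m₁+m₂ = -1/2+(-1/2) = -1, M = -1  ✓
triangle: |j₁−j₂| = 0 ≤ J = 2 ≤ j₁+j₂ = 3  ✓
exchange: j₁=j₂ and m₁=m₂, and (−1)^(j₁+j₂−J) = (−1)^1 = −1 forces ⟨j₁m₁;j₂m₂|JM⟩ = −⟨j₂m₂;j₁m₁|JM⟩ = −⟨j₁m₁;j₂m₂|JM⟩ ⇒ the coefficient vanishes identically
Racah sum check: Σ_k collapses to 0 ⇒ CG = 0

exchange_zero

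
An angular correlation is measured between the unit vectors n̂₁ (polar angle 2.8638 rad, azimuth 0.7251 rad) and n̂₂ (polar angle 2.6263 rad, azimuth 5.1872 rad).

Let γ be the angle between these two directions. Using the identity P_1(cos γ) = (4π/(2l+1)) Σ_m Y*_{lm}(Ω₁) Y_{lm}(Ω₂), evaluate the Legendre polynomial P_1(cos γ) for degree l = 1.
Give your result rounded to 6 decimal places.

Summing Y*_{l m}(θ₁,φ₁)·Y_{l m}(θ₂,φ₂) over m ∈ [−1, 1]; prefactor 4π/(2·1+1) = 4.188790:
  [-1]  conj(Y_{1,-1})(Ω₁) = (0.070911, 0.062837) ; Y_{1,-1}(Ω₂) = (0.077836, 0.151422) ; Δ = (-0.003995, 0.015628)
  [+0]  conj(Y_{1,0})(Ω₁) = (-0.469871, -0.000000) ; Y_{1,0}(Ω₂) = (-0.425157, 0.000000) ; Δ = (0.199769, 0.000000)
  [+1]  conj(Y_{1,1})(Ω₁) = (-0.070911, 0.062837) ; Y_{1,1}(Ω₂) = (-0.077836, 0.151422) ; Δ = (-0.003995, -0.015628)
Accumulated sum (0.191778, 0.000000); after 4π/(2l+1) scaling, (0.803318, 0.000000) ⇒ P_1 = 0.803318

0.803318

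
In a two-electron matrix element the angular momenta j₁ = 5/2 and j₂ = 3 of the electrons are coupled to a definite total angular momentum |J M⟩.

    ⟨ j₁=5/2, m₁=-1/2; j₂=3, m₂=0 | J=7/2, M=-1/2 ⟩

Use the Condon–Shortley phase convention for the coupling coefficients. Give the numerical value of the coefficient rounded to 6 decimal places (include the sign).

−√(4/21) = -0.436436

triangle: 2!·3!·4!/10! = 288/3628800
(j±m)!: 2!·3!·3!·3!·3!·4! = 62208
prefactor² = (2J+1)·Δ·N² = 6912/175
  k=0: +1/(0!·2!·3!·3!·0!·1!) = 1/72
  k=1: −1/(1!·1!·2!·2!·1!·2!) = -1/8
  k=2: +1/(2!·0!·1!·1!·2!·3!) = 1/24
Σ = -5/72  ⇒  CG² = 6912/175·(-5/72)² = 4/21
CG = −√(4/21) = -0.436436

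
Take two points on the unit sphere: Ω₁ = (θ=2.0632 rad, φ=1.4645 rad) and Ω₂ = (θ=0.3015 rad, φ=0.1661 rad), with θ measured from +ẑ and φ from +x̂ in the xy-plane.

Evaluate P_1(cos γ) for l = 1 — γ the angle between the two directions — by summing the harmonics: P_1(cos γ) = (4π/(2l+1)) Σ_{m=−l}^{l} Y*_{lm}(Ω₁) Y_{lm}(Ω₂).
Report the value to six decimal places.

Summing Y*_{l m}(θ₁,φ₁)·Y_{l m}(θ₂,φ₂) over m ∈ [−1, 1]; prefactor 4π/(2·1+1) = 4.188790:
  m=-1: Y*=(0.032301, 0.302731)  Y=(0.101183, -0.016963)  product (0.008403, 0.030083)
  m=+0: Y*=(-0.230985, -0.000000)  Y=(0.466563, 0.000000)  product (-0.107769, -0.000000)
  m=+1: Y*=(-0.032301, 0.302731)  Y=(-0.101183, -0.016963)  product (0.008403, -0.030083)
Total Σ_m = (-0.090962, 0.000000). Multiply by 4.188790: (-0.381020, 0.000000). P_1(cos γ) = -0.381020

-0.381020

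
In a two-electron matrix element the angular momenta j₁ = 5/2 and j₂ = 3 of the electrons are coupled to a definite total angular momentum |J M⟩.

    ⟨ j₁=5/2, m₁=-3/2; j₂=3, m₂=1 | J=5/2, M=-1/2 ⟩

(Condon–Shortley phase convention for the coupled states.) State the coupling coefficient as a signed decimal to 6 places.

j₁+j₂−J=3  J+j₁−j₂=2  J−j₁+j₂=3  j₁+j₂+J+1=9
(j₁±m₁, j₂±m₂, J±M) = (1,4,4,2,2,3)
P² = 576/35
sum k=2..3:
  [2] +1/8 = 1/8
  [3] −1/12 = -1/12
S = 1/24
C² = P²·S² = 1/35 ; C = +0.169031

+√(1/35) = +0.169031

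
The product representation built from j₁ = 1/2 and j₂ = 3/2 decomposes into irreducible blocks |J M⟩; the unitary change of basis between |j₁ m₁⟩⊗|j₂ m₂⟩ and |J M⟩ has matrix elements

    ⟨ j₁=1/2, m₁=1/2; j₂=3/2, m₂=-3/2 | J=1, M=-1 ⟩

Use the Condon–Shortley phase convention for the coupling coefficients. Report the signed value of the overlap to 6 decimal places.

+0.866025  (= +√(3/4))

j₁+j₂−J=1  J+j₁−j₂=0  J−j₁+j₂=2  j₁+j₂+J+1=4
(j₁±m₁, j₂±m₂, J±M) = (1,0,0,3,0,2)
P² = 3
sum k=0..0:
  [0] +1/2 = 1/2
S = 1/2
C² = P²·S² = 3/4 ; C = +0.866025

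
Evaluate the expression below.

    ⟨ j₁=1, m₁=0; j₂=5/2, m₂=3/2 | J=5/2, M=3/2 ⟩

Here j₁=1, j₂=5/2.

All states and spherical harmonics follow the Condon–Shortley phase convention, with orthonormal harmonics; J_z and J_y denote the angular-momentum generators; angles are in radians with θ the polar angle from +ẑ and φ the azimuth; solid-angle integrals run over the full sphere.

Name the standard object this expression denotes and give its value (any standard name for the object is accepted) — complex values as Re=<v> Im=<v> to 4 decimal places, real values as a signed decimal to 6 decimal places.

This is a Clebsch–Gordan (vector-coupling) coefficient.
j₁+j₂−J=1  J+j₁−j₂=1  J−j₁+j₂=4  j₁+j₂+J+1=7
(j₁±m₁, j₂±m₂, J±M) = (1,1,4,1,4,1)
P² = 576/35
sum k=0..1:
  [0] +1/24 = 1/24
  [1] −1/6 = -1/6
S = -1/8
C² = P²·S² = 9/35 ; C = -0.507093

Clebsch–Gordan coefficient, −√(9/35) ≈ -0.507093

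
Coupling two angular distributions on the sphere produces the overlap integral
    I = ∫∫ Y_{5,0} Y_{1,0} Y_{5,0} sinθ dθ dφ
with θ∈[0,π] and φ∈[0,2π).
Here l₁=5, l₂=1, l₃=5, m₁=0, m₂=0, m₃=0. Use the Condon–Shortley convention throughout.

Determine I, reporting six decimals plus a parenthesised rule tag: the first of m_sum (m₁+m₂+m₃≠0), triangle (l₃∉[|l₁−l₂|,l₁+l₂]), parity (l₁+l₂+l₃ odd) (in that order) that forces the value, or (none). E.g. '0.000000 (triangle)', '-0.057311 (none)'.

Σlᵢ=11 odd — θ-integrand is odd under cosθ→−cosθ; I=0

0.000000 (parity)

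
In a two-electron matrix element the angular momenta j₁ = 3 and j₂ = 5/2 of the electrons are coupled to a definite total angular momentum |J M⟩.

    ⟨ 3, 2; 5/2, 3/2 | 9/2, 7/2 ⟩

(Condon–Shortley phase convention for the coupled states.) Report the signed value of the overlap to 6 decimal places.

+√(1/99) = +0.100504

triangle: 1!×5!×4!/11! = 2880/39916800
(j±m)!: 5!×1!×4!×1!×8!×1! = 116121600
prefactor² = (2J+1)×Δ×N² = 921600/11
  k=0: +1/(0!×1!×1!×4!×4!×0!) = 1/576
  k=1: −1/(1!×0!×0!×3!×5!×1!) = -1/720
Σ = 1/2880  ⇒  CG² = 921600/11×(1/2880)² = 1/99
CG = +√(1/99) = +0.100504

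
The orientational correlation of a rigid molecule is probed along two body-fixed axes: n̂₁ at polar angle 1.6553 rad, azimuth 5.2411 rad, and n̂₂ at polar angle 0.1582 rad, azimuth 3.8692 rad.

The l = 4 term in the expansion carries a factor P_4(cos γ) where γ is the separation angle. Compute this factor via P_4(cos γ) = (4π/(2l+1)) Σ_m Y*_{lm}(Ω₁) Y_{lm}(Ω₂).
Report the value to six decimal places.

0.364763

Addition theorem: P_4(cos γ) = (4π/9) Σ_m Y*_{lm}(Ω₁) Y_{lm}(Ω₂), m = −4…4:
  m=-4: Y*=(-0.225805, 0.373265)  Y=(-0.000265, -0.000062)  product (0.000083, -0.000085)
  m=-3: Y*=(0.104506, 0.001603)  Y=(0.002777, 0.003956)  product (0.000284, 0.000418)
  m=-2: Y*=(0.154986, 0.274897)  Y=(0.005579, -0.048050)  product (0.014073, -0.005914)
  m=-1: Y*=(0.059208, -0.101352)  Y=(-0.210299, 0.187296)  product (0.006531, 0.032404)
  m=+0: Y*=(0.294936, -0.000000)  Y=(0.743545, 0.000000)  product (0.219298, 0.000000)
  m=+1: Y*=(-0.059208, -0.101352)  Y=(0.210299, 0.187296)  product (0.006531, -0.032404)
  m=+2: Y*=(0.154986, -0.274897)  Y=(0.005579, 0.048050)  product (0.014073, 0.005914)
  m=+3: Y*=(-0.104506, 0.001603)  Y=(-0.002777, 0.003956)  product (0.000284, -0.000418)
  m=+4: Y*=(-0.225805, -0.373265)  Y=(-0.000265, 0.000062)  product (0.000083, 0.000085)
Total Σ_m = (0.261242, -0.000000). Multiply by 1.396263: (0.364763, -0.000000). P_4(cos γ) = 0.364763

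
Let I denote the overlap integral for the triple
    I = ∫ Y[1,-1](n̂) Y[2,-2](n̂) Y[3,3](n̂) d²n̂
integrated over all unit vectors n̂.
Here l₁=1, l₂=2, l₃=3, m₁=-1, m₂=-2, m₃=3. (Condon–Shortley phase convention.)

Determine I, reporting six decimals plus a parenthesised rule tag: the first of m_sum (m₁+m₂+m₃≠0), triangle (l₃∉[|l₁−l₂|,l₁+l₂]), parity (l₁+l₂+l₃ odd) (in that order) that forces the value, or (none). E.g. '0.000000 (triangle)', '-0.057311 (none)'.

-0.319865 (none)

Rules hold: Σm=0, L=6 even, 1≤3≤3.
N = 3·5·7 = 105
Δ = 0!·2!·4!/7! = 1/105
Racah Σ t=0..0: t=0:+1/4 = 1/4
⇒ 3j(1 2 3; 0 0 0)² = 3/35, sgn -1
Racah Σ t=0..0: t=0:+1/48 = 1/48
⇒ 3j(1 2 3; -1 -2 3)² = 1/7, sgn +1
4πI² = N·(3j₀)²·(3jₘ)² = 9/7
I = -1·√(1.28571/4π) = -0.31986543
No selection rule forces the value: the integral is nonzero (none).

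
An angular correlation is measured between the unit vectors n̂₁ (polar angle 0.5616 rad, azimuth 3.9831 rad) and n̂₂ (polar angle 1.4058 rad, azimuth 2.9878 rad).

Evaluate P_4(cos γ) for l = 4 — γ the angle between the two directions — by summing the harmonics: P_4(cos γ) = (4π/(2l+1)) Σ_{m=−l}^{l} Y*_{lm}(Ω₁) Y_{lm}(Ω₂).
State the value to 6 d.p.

Expand P_4 via completeness: Σ_{m} conj(Y_{4,m}) at Ω₁ times Y_{4,m} at Ω₂ —
  m=-4: (-0.034700, -0.007921) × (0.342169, 0.241791) = (-0.009958, -0.011101)  (running Σ = (-0.009958, -0.011101))
  m=-3: (0.130495, -0.092585) × (-0.176690, -0.087844) = (-0.031190, 0.004896)  (running Σ = (-0.041148, -0.006205))
  m=-2: (-0.042653, 0.378492) × (-0.251639, -0.079937) = (0.040989, -0.091834)  (running Σ = (-0.000159, -0.098038))
  m=-1: (-0.286286, -0.320360) × (0.212928, 0.033007) = (-0.050384, -0.077663)  (running Σ = (-0.050543, -0.175702))
  m=0: (-0.055959, -0.000000) × (0.234436, 0.000000) = (-0.013119, -0.000000)  (running Σ = (-0.063662, -0.175702))
  m=1: (0.286286, -0.320360) × (-0.212928, 0.033007) = (-0.050384, 0.077663)  (running Σ = (-0.114046, -0.098038))
  m=2: (-0.042653, -0.378492) × (-0.251639, 0.079937) = (0.040989, 0.091834)  (running Σ = (-0.073058, -0.006205))
  m=3: (-0.130495, -0.092585) × (0.176690, -0.087844) = (-0.031190, -0.004896)  (running Σ = (-0.104248, -0.011101))
  m=4: (-0.034700, 0.007921) × (0.342169, -0.241791) = (-0.009958, 0.011101)  (running Σ = (-0.114206, -0.000000))
Accumulated sum (-0.114206, -0.000000); after 4π/(2l+1) scaling, (-0.159461, -0.000000) ⇒ P_4 = -0.159461

-0.159461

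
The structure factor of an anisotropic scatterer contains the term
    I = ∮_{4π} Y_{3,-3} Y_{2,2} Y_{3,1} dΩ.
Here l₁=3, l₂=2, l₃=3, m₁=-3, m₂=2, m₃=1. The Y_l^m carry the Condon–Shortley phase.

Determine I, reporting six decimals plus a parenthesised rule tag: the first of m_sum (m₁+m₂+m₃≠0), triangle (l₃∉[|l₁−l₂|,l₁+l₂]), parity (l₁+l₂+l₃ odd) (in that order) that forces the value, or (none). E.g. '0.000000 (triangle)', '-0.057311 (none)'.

0.132981 (none)

m-sum 0 ✓  L=8 even ✓  1≤3≤5 ✓
Π(2lᵢ+1) = 7×5×7 = 245
triangle coeff Δ(3,2,3) = 1/3780
Σ_t [0,2]: t=0:+1/24 t=1:−1/4 t=2:+1/24 = -1/6
(3j)²=4/105 [(3 2 3; 0 0 0)], sign=+1
Σ_t [2,2]: t=2:+1/96 = 1/96
(3j)²=1/42 [(3 2 3; -3 2 1)], sign=+1
⇒ 4πI² = 2/9
I = (+1)√(2/9/(4π)) = 0.13298076
No selection rule forces the value: the integral is nonzero (none).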